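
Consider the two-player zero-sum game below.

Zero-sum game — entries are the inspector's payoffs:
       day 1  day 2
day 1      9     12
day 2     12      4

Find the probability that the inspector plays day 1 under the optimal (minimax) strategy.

8/11

Row minima are 9 and 4, so the inspector's maximin is 9; column maxima are 12 and 12, so the inspectee's minimax is 12. These differ, so the equilibrium is in mixed strategies.
Let the inspector play day 1 with probability p. The inspectee is indifferent when 9p + 12(1−p) = 12p + 4(1−p), giving p = 8/11.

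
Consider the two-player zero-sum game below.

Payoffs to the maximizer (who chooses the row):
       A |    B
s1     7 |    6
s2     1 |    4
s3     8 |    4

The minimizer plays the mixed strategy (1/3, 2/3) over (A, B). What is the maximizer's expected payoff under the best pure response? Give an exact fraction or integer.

s1: (7)·(1/3) + (6)·(2/3) = 19/3.
s2: (1)·(1/3) + (4)·(2/3) = 3.
s3: (8)·(1/3) + (4)·(2/3) = 16/3.
The best pure response is s1 with expected payoff 19/3.

19/3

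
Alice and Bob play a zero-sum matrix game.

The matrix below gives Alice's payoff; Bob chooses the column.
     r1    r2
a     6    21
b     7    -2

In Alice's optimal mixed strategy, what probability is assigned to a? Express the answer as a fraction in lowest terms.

3/8

Row minima are 6 and -2, so Alice's maximin is 6; column maxima are 7 and 21, so Bob's minimax is 7. These differ, so the equilibrium is in mixed strategies.
Let Alice play a with probability p. Bob is indifferent when 6p + 7(1−p) = 21p − 2(1−p), giving p = 3/8.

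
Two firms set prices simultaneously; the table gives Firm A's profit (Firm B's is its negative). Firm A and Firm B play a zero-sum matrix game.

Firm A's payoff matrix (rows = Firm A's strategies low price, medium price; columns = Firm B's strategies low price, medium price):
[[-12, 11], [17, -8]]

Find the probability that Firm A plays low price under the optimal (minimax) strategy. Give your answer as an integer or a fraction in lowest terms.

25/48

Row minima are -12 and -8, so Firm A's maximin is -8; column maxima are 17 and 11, so Firm B's minimax is 11. These differ, so the equilibrium is in mixed strategies.
Let Firm A play low price with probability p. Firm B is indifferent when −12p + 17(1−p) = 11p − 8(1−p), giving p = 25/48.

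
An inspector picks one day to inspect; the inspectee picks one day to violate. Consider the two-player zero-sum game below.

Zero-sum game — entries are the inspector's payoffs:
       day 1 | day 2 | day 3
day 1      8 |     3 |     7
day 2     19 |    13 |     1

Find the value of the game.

11/2

Column day 1 is strictly dominated by day 2 for the inspectee (it gives the inspector more in every row).
The remaining 2×2 game on (day 1, day 2) × (day 2, day 3) has no saddle point. Let the inspector play day 1 with probability p; indifference gives 3p + 13(1−p) = 7p + (1−p), so p = 3/4.
Similarly the inspectee's optimal q on day 2 is 3/8, and the value is 3·(3/8) + (7)·(5/8) = 11/2.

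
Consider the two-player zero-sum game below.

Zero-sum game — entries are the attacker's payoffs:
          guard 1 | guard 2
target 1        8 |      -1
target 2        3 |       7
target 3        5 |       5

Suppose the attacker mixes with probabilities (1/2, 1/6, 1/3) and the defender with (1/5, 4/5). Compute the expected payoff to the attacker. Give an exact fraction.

31/10

Against (1/5, 4/5), each row's expected payoff is target 1: 4/5; target 2: 31/5; target 3: 5.
Taking the (1/2, 1/6, 1/3)-weighted average: (1/2)·(4/5) + (1/6)·(31/5) + (1/3)·(5) = 31/10.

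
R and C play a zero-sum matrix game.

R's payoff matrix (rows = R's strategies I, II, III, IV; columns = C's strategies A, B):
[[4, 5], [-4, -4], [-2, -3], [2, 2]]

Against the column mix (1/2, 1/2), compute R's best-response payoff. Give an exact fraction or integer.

I: (4)·(1/2) + (5)·(1/2) = 9/2.
II: (-4)·(1/2) + (-4)·(1/2) = -4.
III: (-2)·(1/2) + (-3)·(1/2) = -5/2.
IV: (2)·(1/2) + (2)·(1/2) = 2.
The best pure response is I with expected payoff 9/2.

9/2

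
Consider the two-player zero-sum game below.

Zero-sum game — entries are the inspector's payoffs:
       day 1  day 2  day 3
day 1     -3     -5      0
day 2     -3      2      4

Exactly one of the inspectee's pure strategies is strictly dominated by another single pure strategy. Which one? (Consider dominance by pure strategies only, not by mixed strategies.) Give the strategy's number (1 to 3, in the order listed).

The inspectee prefers columns that give the inspector less. Compare day 3 with day 1: -3 < 0, -3 < 4.
So day 1 strictly dominates day 3 for the inspectee; day 3 is strictly dominated.

3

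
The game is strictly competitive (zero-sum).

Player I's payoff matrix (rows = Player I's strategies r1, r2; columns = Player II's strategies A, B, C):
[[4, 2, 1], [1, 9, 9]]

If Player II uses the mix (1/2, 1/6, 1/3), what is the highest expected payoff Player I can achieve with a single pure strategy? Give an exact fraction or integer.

r1: (4)·(1/2) + (2)·(1/6) + (1)·(1/3) = 8/3.
r2: (1)·(1/2) + (9)·(1/6) + (9)·(1/3) = 5.
The best pure response is r2 with expected payoff 5.

5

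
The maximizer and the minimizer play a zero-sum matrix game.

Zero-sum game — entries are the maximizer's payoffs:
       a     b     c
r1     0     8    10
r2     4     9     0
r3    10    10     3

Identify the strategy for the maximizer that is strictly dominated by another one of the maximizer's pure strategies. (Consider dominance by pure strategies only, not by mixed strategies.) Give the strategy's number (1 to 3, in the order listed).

Compare r2 with r3: 10 > 4, 10 > 9, 3 > 0.
So r3 strictly dominates r2 for the maximizer; r2 is strictly dominated.

2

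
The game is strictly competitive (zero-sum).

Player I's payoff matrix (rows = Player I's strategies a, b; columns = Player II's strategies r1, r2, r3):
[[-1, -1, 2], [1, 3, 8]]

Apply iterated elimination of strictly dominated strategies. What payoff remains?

Row a is strictly dominated by row b (1>-1, 3>-1, 8>2); eliminate a.
Column r3 is strictly dominated by r1 for Player II (1<8); eliminate r3.
Column r2 is strictly dominated by r1 for Player II (1<3); eliminate r2.
Only (b, r1) remains, with payoff 1.

1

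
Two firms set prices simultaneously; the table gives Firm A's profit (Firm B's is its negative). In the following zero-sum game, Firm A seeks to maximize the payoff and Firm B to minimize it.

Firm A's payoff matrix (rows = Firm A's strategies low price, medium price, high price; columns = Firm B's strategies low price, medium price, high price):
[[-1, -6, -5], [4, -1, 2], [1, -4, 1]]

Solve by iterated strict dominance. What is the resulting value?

Row low price is strictly dominated by row medium price (4>-1, -1>-6, 2>-5); eliminate low price.
Column low price is strictly dominated by medium price for Firm B (-1<4, -4<1); eliminate low price.
Column high price is strictly dominated by medium price for Firm B (-1<2, -4<1); eliminate high price.
Row high price is strictly dominated by row medium price (-1>-4); eliminate high price.
Only (medium price, medium price) remains, with payoff -1.

-1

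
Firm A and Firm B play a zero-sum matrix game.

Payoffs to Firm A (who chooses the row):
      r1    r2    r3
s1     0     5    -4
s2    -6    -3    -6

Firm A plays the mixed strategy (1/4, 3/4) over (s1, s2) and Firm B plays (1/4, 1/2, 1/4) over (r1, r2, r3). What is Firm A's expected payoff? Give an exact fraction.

-3

Against (1/4, 1/2, 1/4), each row's expected payoff is s1: 3/2; s2: -9/2.
Taking the (1/4, 3/4)-weighted average: (1/4)·(3/2) + (3/4)·(-9/2) = -3.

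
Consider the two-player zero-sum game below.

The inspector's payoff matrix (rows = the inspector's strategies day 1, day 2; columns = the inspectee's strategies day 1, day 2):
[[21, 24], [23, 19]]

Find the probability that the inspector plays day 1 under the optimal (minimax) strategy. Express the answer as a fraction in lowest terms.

4/7

Row minima are 21 and 19, so the inspector's maximin is 21; column maxima are 23 and 24, so the inspectee's minimax is 23. These differ, so the equilibrium is in mixed strategies.
Let the inspector play day 1 with probability p. The inspectee is indifferent when 21p + 23(1−p) = 24p + 19(1−p), giving p = 4/7.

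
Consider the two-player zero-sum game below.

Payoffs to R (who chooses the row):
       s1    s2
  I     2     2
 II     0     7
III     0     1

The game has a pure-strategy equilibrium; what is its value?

Row minima: 2, 0, 0 → R's maximin is 2.
Column maxima: 2, 7 → C's minimax is 2.
They coincide at (I, s1), so the value is 2.

2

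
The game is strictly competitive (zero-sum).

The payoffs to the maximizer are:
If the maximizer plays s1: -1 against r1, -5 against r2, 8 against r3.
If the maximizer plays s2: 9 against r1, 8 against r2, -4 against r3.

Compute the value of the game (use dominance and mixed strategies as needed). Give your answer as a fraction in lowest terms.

44/25

Column r1 is strictly dominated by r2 for the minimizer (it gives the maximizer more in every row).
The remaining 2×2 game on (s1, s2) × (r2, r3) has no saddle point. Let the maximizer play s1 with probability p; indifference gives −5p + 8(1−p) = 8p − 4(1−p), so p = 12/25.
Similarly the minimizer's optimal q on r2 is 12/25, and the value is -5·(12/25) + (8)·(13/25) = 44/25.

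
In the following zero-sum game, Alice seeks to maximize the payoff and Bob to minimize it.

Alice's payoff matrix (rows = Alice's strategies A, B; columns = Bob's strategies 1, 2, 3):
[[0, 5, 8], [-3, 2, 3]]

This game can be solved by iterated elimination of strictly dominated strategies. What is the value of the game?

Column 2 is strictly dominated by 1 for Bob (0<5, -3<2); eliminate 2.
Column 3 is strictly dominated by 1 for Bob (0<8, -3<3); eliminate 3.
Row B is strictly dominated by row A (0>-3); eliminate B.
Only (A, 1) remains, with payoff 0.

0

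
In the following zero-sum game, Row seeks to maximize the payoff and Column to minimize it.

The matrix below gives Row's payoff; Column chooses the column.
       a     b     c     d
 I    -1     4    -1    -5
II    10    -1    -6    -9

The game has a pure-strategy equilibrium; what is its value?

Row minima: -5, -9 → Row's maximin is -5.
Column maxima: 10, 4, -1, -5 → Column's minimax is -5.
They coincide at (I, d), so the value is -5.

-5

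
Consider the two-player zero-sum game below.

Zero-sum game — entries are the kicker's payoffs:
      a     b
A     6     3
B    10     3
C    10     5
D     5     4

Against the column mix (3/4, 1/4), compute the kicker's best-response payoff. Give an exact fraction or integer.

35/4

A: (6)·(3/4) + (3)·(1/4) = 21/4.
B: (10)·(3/4) + (3)·(1/4) = 33/4.
C: (10)·(3/4) + (5)·(1/4) = 35/4.
D: (5)·(3/4) + (4)·(1/4) = 19/4.
The best pure response is C with expected payoff 35/4.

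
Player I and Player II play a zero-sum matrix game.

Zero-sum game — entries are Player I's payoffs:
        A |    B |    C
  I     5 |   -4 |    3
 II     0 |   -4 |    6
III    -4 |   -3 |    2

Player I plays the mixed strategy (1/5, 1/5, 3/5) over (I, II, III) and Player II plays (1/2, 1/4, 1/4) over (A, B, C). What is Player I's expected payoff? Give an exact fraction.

Against (1/2, 1/4, 1/4), each row's expected payoff is I: 9/4; II: 1/2; III: -9/4.
Taking the (1/5, 1/5, 3/5)-weighted average: (1/5)·(9/4) + (1/5)·(1/2) + (3/5)·(-9/4) = -4/5.

-4/5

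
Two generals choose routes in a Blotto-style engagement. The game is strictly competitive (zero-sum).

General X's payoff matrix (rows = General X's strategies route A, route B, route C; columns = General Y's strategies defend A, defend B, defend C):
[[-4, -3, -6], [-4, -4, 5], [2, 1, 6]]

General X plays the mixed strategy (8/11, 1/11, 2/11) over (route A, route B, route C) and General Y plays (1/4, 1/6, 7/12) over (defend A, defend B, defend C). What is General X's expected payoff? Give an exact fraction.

Against (1/4, 1/6, 7/12), each row's expected payoff is route A: -5; route B: 5/4; route C: 25/6.
Taking the (8/11, 1/11, 2/11)-weighted average: (8/11)·(-5) + (1/11)·(5/4) + (2/11)·(25/6) = -365/132.

-365/132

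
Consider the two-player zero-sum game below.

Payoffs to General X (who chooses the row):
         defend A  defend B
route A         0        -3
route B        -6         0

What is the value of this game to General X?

Row minima are -3 and -6, so General X's maximin is -3; column maxima are 0 and 0, so General Y's minimax is 0. These differ, so the equilibrium is in mixed strategies.
Let General X play route A with probability p. General Y is indifferent when −6(1−p) = −3p, giving p = 2/3.
Let General Y play defend A with probability q. General X is indifferent when −3(1−q) = −6q, giving q = 1/3.
The value is 0·(1/3) + (-3)·(2/3) = -2.

-2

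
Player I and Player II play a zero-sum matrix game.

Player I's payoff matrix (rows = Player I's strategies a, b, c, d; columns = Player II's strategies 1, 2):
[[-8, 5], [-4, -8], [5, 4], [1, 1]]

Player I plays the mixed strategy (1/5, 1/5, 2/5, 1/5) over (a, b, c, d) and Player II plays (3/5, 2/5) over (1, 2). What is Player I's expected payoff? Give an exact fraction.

Against (3/5, 2/5), each row's expected payoff is a: -14/5; b: -28/5; c: 23/5; d: 1.
Taking the (1/5, 1/5, 2/5, 1/5)-weighted average: (1/5)·(-14/5) + (1/5)·(-28/5) + (2/5)·(23/5) + (1/5)·(1) = 9/25.

9/25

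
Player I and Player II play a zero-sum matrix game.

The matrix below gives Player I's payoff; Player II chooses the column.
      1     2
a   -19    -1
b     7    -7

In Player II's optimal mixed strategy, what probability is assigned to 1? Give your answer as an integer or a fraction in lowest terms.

Row minima are -19 and -7, so Player I's maximin is -7; column maxima are 7 and -1, so Player II's minimax is -1. These differ, so the equilibrium is in mixed strategies.
Let Player II play 1 with probability q. Player I is indifferent when −19q − (1−q) = 7q − 7(1−q), giving q = 3/16.

3/16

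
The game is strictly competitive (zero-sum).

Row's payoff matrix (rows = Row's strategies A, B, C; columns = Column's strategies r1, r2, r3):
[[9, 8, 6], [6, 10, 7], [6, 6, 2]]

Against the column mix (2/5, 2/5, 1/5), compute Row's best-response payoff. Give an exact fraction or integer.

8

A: (9)·(2/5) + (8)·(2/5) + (6)·(1/5) = 8.
B: (6)·(2/5) + (10)·(2/5) + (7)·(1/5) = 39/5.
C: (6)·(2/5) + (6)·(2/5) + (2)·(1/5) = 26/5.
The best pure response is A with expected payoff 8.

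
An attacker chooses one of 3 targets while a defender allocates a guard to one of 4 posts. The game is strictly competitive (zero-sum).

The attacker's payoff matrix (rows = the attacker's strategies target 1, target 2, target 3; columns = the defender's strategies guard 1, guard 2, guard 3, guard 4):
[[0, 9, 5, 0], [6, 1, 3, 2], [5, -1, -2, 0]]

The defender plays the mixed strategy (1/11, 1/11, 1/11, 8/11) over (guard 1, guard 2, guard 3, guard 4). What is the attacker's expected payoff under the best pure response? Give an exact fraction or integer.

26/11

target 1: (0)·(1/11) + (9)·(1/11) + (5)·(1/11) + (0)·(8/11) = 14/11.
target 2: (6)·(1/11) + (1)·(1/11) + (3)·(1/11) + (2)·(8/11) = 26/11.
target 3: (5)·(1/11) + (-1)·(1/11) + (-2)·(1/11) + (0)·(8/11) = 2/11.
The best pure response is target 2 with expected payoff 26/11.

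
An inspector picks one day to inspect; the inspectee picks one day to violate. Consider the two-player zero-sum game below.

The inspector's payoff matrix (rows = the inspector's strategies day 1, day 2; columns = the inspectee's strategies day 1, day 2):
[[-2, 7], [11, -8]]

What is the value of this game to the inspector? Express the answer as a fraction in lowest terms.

Row minima are -2 and -8, so the inspector's maximin is -2; column maxima are 11 and 7, so the inspectee's minimax is 7. These differ, so the equilibrium is in mixed strategies.
Let the inspector play day 1 with probability p. The inspectee is indifferent when −2p + 11(1−p) = 7p − 8(1−p), giving p = 19/28.
Let the inspectee play day 1 with probability q. The inspector is indifferent when −2q + 7(1−q) = 11q − 8(1−q), giving q = 15/28.
The value is -2·(15/28) + (7)·(13/28) = 61/28.

61/28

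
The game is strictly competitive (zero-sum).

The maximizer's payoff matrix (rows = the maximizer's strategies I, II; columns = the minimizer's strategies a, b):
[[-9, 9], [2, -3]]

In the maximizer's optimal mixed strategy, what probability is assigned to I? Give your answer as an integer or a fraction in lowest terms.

Row minima are -9 and -3, so the maximizer's maximin is -3; column maxima are 2 and 9, so the minimizer's minimax is 2. These differ, so the equilibrium is in mixed strategies.
Let the maximizer play I with probability p. The minimizer is indifferent when −9p + 2(1−p) = 9p − 3(1−p), giving p = 5/23.

5/23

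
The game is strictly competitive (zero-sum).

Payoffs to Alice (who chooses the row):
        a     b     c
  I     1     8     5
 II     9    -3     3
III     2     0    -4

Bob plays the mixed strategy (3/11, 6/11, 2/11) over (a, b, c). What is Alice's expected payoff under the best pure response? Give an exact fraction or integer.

I: (1)·(3/11) + (8)·(6/11) + (5)·(2/11) = 61/11.
II: (9)·(3/11) + (-3)·(6/11) + (3)·(2/11) = 15/11.
III: (2)·(3/11) + (0)·(6/11) + (-4)·(2/11) = -2/11.
The best pure response is I with expected payoff 61/11.

61/11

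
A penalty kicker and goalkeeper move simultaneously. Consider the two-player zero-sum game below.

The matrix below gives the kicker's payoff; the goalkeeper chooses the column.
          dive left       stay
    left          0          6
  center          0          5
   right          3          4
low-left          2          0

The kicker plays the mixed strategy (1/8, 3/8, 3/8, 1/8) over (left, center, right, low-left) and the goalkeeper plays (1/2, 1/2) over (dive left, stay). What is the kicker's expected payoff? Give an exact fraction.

11/4

Against (1/2, 1/2), each row's expected payoff is left: 3; center: 5/2; right: 7/2; low-left: 1.
Taking the (1/8, 3/8, 3/8, 1/8)-weighted average: (1/8)·(3) + (3/8)·(5/2) + (3/8)·(7/2) + (1/8)·(1) = 11/4.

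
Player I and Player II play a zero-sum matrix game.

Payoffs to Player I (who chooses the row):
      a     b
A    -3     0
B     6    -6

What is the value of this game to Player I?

Row minima are -3 and -6, so Player I's maximin is -3; column maxima are 6 and 0, so Player II's minimax is 0. These differ, so the equilibrium is in mixed strategies.
Let Player I play A with probability p. Player II is indifferent when −3p + 6(1−p) = −6(1−p), giving p = 4/5.
Let Player II play a with probability q. Player I is indifferent when −3q = 6q − 6(1−q), giving q = 2/5.
The value is -3·(2/5) + (0)·(3/5) = -6/5.

-6/5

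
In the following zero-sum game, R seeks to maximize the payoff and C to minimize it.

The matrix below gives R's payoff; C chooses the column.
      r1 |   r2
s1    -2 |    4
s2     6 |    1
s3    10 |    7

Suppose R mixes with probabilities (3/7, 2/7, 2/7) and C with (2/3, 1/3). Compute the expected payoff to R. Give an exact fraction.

80/21

Against (2/3, 1/3), each row's expected payoff is s1: 0; s2: 13/3; s3: 9.
Taking the (3/7, 2/7, 2/7)-weighted average: (3/7)·(0) + (2/7)·(13/3) + (2/7)·(9) = 80/21.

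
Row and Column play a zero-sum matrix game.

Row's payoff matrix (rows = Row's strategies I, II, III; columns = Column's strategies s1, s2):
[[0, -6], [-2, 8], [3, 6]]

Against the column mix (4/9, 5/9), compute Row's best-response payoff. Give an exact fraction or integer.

14/3

I: (0)·(4/9) + (-6)·(5/9) = -10/3.
II: (-2)·(4/9) + (8)·(5/9) = 32/9.
III: (3)·(4/9) + (6)·(5/9) = 14/3.
The best pure response is III with expected payoff 14/3.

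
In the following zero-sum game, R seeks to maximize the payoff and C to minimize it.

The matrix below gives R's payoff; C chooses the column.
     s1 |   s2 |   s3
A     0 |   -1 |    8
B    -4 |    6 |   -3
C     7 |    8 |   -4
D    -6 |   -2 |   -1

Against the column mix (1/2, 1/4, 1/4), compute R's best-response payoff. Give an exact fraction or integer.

A: (0)·(1/2) + (-1)·(1/4) + (8)·(1/4) = 7/4.
B: (-4)·(1/2) + (6)·(1/4) + (-3)·(1/4) = -5/4.
C: (7)·(1/2) + (8)·(1/4) + (-4)·(1/4) = 9/2.
D: (-6)·(1/2) + (-2)·(1/4) + (-1)·(1/4) = -15/4.
The best pure response is C with expected payoff 9/2.

9/2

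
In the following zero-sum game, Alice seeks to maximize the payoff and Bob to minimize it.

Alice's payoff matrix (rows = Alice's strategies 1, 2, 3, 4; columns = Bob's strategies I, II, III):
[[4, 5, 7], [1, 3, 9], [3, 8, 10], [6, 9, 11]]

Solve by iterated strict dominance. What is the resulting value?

6

Column II is strictly dominated by I for Bob (4<5, 1<3, 3<8, 6<9); eliminate II.
Row 2 is strictly dominated by row 3 (3>1, 10>9); eliminate 2.
Row 1 is strictly dominated by row 4 (6>4, 11>7); eliminate 1.
Row 3 is strictly dominated by row 4 (6>3, 11>10); eliminate 3.
Column III is strictly dominated by I for Bob (6<11); eliminate III.
Only (4, I) remains, with payoff 6.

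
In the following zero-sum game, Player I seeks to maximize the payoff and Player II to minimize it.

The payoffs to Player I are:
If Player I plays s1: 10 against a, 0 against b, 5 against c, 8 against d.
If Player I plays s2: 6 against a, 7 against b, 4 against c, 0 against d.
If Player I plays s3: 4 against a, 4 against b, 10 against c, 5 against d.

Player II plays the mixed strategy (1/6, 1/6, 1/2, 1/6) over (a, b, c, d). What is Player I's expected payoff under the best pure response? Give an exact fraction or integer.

43/6

s1: (10)·(1/6) + (0)·(1/6) + (5)·(1/2) + (8)·(1/6) = 11/2.
s2: (6)·(1/6) + (7)·(1/6) + (4)·(1/2) + (0)·(1/6) = 25/6.
s3: (4)·(1/6) + (4)·(1/6) + (10)·(1/2) + (5)·(1/6) = 43/6.
The best pure response is s3 with expected payoff 43/6.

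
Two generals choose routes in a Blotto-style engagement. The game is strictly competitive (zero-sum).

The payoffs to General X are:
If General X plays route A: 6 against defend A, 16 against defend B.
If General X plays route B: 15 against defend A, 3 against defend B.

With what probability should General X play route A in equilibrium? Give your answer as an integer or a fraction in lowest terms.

Row minima are 6 and 3, so General X's maximin is 6; column maxima are 15 and 16, so General Y's minimax is 15. These differ, so the equilibrium is in mixed strategies.
Let General X play route A with probability p. General Y is indifferent when 6p + 15(1−p) = 16p + 3(1−p), giving p = 6/11.

6/11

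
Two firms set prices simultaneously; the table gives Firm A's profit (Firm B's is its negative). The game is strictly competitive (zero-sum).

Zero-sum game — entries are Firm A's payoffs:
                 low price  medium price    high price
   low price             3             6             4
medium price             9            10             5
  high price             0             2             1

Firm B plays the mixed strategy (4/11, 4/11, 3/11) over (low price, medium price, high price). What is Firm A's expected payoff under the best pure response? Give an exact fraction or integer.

low price: (3)·(4/11) + (6)·(4/11) + (4)·(3/11) = 48/11.
medium price: (9)·(4/11) + (10)·(4/11) + (5)·(3/11) = 91/11.
high price: (0)·(4/11) + (2)·(4/11) + (1)·(3/11) = 1.
The best pure response is medium price with expected payoff 91/11.

91/11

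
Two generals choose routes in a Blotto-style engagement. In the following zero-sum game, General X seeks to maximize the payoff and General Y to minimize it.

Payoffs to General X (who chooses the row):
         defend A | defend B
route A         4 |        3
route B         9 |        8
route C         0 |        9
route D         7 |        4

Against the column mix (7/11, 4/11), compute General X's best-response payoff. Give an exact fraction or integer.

route A: (4)·(7/11) + (3)·(4/11) = 40/11.
route B: (9)·(7/11) + (8)·(4/11) = 95/11.
route C: (0)·(7/11) + (9)·(4/11) = 36/11.
route D: (7)·(7/11) + (4)·(4/11) = 65/11.
The best pure response is route B with expected payoff 95/11.

95/11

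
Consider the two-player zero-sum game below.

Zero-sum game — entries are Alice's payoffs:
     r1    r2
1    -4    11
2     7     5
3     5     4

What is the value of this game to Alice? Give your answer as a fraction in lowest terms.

Row 3 is strictly dominated by row 2, so Alice never plays it.
The remaining 2×2 game on (1, 2) × (r1, r2) has no saddle point. Let Alice play 1 with probability p; indifference gives −4p + 7(1−p) = 11p + 5(1−p), so p = 2/17.
Similarly Bob's optimal q on r1 is 6/17, and the value is -4·(6/17) + (11)·(11/17) = 97/17.

97/17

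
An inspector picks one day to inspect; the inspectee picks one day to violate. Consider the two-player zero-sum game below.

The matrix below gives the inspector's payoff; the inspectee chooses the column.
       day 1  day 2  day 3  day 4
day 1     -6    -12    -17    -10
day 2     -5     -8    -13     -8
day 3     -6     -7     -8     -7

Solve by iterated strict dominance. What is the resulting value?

-8

Column day 2 is strictly dominated by day 3 for the inspectee (-17<-12, -13<-8, -8<-7); eliminate day 2.
Row day 1 is strictly dominated by row day 2 (-5>-6, -13>-17, -8>-10); eliminate day 1.
Column day 4 is strictly dominated by day 3 for the inspectee (-13<-8, -8<-7); eliminate day 4.
Column day 1 is strictly dominated by day 3 for the inspectee (-13<-5, -8<-6); eliminate day 1.
Row day 2 is strictly dominated by row day 3 (-8>-13); eliminate day 2.
Only (day 3, day 3) remains, with payoff -8.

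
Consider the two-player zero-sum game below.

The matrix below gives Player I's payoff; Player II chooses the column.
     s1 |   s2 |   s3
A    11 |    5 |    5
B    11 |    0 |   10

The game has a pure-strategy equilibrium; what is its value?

Row minima: 5, 0 → Player I's maximin is 5.
Column maxima: 11, 5, 10 → Player II's minimax is 5.
They coincide at (A, s2), so the value is 5.

5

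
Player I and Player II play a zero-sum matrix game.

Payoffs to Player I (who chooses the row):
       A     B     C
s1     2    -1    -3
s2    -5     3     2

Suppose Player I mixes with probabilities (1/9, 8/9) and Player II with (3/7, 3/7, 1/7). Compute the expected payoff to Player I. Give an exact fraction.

Against (3/7, 3/7, 1/7), each row's expected payoff is s1: 0; s2: -4/7.
Taking the (1/9, 8/9)-weighted average: (1/9)·(0) + (8/9)·(-4/7) = -32/63.

-32/63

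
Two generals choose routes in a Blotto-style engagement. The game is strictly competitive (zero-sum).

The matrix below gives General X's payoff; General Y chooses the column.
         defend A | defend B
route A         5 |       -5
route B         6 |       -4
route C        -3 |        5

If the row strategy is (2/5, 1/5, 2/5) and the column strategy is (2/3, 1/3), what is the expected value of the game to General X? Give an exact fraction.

16/15

Against (2/3, 1/3), each row's expected payoff is route A: 5/3; route B: 8/3; route C: -1/3.
Taking the (2/5, 1/5, 2/5)-weighted average: (2/5)·(5/3) + (1/5)·(8/3) + (2/5)·(-1/3) = 16/15.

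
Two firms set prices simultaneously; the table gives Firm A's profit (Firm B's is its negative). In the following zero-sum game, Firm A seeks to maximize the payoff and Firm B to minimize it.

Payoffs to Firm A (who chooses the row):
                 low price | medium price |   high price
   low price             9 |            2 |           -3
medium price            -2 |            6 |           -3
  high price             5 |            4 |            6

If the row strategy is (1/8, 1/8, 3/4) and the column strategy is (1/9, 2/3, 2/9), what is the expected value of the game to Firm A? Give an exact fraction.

Against (1/9, 2/3, 2/9), each row's expected payoff is low price: 5/3; medium price: 28/9; high price: 41/9.
Taking the (1/8, 1/8, 3/4)-weighted average: (1/8)·(5/3) + (1/8)·(28/9) + (3/4)·(41/9) = 289/72.

289/72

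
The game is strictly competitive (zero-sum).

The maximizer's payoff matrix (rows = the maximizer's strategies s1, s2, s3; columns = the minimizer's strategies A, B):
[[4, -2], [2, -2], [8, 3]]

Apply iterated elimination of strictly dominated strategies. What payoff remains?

3

Column A is strictly dominated by B for the minimizer (-2<4, -2<2, 3<8); eliminate A.
Row s2 is strictly dominated by row s3 (3>-2); eliminate s2.
Row s1 is strictly dominated by row s3 (3>-2); eliminate s1.
Only (s3, B) remains, with payoff 3.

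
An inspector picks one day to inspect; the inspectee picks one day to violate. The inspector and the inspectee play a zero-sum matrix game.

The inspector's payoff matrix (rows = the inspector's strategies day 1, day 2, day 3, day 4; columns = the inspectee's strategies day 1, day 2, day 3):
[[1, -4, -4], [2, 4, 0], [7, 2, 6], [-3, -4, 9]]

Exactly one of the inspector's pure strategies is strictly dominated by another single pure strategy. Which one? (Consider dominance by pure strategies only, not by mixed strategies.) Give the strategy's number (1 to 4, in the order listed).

Compare day 1 with day 2: 2 > 1, 4 > -4, 0 > -4.
So day 2 strictly dominates day 1 for the inspector; day 1 is strictly dominated.

1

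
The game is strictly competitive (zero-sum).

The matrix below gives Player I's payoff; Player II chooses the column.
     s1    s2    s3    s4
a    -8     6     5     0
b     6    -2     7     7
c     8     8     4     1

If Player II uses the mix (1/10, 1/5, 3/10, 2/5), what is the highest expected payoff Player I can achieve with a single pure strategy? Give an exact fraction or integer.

a: (-8)·(1/10) + (6)·(1/5) + (5)·(3/10) + (0)·(2/5) = 19/10.
b: (6)·(1/10) + (-2)·(1/5) + (7)·(3/10) + (7)·(2/5) = 51/10.
c: (8)·(1/10) + (8)·(1/5) + (4)·(3/10) + (1)·(2/5) = 4.
The best pure response is b with expected payoff 51/10.

51/10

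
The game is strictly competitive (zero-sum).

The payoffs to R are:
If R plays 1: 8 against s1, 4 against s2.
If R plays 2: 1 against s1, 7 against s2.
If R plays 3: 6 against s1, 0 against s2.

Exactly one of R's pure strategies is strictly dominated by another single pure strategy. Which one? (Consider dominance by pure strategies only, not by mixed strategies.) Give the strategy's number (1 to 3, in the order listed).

3

Compare 3 with 1: 8 > 6, 4 > 0.
So 1 strictly dominates 3 for R; 3 is strictly dominated.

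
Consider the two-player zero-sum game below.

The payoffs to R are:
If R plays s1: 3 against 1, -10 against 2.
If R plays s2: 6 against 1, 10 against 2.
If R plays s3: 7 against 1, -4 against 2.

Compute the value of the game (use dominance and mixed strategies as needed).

Row s1 is strictly dominated by row s3, so R never plays it.
The remaining 2×2 game on (s2, s3) × (1, 2) has no saddle point. Let R play s2 with probability p; indifference gives 6p + 7(1−p) = 10p − 4(1−p), so p = 11/15.
Similarly C's optimal q on 1 is 14/15, and the value is 6·(14/15) + (10)·(1/15) = 94/15.

94/15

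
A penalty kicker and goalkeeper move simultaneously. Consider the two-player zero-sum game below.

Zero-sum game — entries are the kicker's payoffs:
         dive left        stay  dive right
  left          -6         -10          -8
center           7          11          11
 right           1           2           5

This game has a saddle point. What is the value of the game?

7

Row minima: -10, 7, 1 → the kicker's maximin is 7.
Column maxima: 7, 11, 11 → the goalkeeper's minimax is 7.
They coincide at (center, dive left), so the value is 7.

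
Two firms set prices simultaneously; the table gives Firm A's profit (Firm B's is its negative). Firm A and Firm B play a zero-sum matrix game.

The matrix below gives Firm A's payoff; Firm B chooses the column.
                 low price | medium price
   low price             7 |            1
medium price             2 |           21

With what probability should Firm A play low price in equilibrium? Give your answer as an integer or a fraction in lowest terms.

Row minima are 1 and 2, so Firm A's maximin is 2; column maxima are 7 and 21, so Firm B's minimax is 7. These differ, so the equilibrium is in mixed strategies.
Let Firm A play low price with probability p. Firm B is indifferent when 7p + 2(1−p) = p + 21(1−p), giving p = 19/25.

19/25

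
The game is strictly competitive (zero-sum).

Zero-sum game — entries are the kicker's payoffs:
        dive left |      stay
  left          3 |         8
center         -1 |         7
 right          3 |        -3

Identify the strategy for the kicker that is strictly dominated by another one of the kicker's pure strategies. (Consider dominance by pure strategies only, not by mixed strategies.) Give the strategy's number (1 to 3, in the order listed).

Compare center with left: 3 > -1, 8 > 7.
So left strictly dominates center for the kicker; center is strictly dominated.

2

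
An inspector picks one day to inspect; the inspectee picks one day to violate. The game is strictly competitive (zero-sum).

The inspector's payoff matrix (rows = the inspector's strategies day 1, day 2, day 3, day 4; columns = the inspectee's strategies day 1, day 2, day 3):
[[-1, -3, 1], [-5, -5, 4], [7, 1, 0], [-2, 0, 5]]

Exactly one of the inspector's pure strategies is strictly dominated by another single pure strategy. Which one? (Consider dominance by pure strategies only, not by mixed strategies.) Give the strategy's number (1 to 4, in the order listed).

Compare day 2 with day 4: -2 > -5, 0 > -5, 5 > 4.
So day 4 strictly dominates day 2 for the inspector; day 2 is strictly dominated.

2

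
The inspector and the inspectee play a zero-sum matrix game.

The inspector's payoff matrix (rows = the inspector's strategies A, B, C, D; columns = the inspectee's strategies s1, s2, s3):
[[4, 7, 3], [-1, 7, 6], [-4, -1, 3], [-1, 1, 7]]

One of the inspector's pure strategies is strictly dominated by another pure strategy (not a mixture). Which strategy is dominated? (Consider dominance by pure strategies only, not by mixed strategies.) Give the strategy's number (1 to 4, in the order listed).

Compare C with B: -1 > -4, 7 > -1, 6 > 3.
So B strictly dominates C for the inspector; C is strictly dominated.

3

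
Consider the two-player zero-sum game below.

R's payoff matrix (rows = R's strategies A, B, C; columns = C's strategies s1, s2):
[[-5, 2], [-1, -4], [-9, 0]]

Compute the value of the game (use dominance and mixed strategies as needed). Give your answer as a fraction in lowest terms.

Row C is strictly dominated by row A, so R never plays it.
The remaining 2×2 game on (A, B) × (s1, s2) has no saddle point. Let R play A with probability p; indifference gives −5p − (1−p) = 2p − 4(1−p), so p = 3/10.
Similarly C's optimal q on s1 is 3/5, and the value is -5·(3/5) + (2)·(2/5) = -11/5.

-11/5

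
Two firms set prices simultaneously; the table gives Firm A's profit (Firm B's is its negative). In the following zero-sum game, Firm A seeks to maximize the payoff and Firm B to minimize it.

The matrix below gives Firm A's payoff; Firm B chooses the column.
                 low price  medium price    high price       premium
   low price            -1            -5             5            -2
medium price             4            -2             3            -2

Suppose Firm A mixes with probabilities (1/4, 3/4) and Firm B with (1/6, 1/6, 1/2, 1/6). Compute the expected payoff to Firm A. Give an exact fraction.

Against (1/6, 1/6, 1/2, 1/6), each row's expected payoff is low price: 7/6; medium price: 3/2.
Taking the (1/4, 3/4)-weighted average: (1/4)·(7/6) + (3/4)·(3/2) = 17/12.

17/12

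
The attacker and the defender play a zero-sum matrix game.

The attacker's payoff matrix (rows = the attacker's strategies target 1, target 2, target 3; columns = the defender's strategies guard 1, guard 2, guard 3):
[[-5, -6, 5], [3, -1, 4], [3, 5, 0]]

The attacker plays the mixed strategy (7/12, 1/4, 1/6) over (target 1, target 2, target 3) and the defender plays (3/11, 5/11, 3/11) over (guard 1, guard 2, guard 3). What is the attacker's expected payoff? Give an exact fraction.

Against (3/11, 5/11, 3/11), each row's expected payoff is target 1: -30/11; target 2: 16/11; target 3: 34/11.
Taking the (7/12, 1/4, 1/6)-weighted average: (7/12)·(-30/11) + (1/4)·(16/11) + (1/6)·(34/11) = -47/66.

-47/66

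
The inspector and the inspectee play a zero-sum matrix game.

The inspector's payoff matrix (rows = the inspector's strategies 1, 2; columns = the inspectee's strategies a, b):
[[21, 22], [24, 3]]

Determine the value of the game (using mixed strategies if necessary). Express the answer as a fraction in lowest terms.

465/22

Row minima are 21 and 3, so the inspector's maximin is 21; column maxima are 24 and 22, so the inspectee's minimax is 22. These differ, so the equilibrium is in mixed strategies.
Let the inspector play 1 with probability p. The inspectee is indifferent when 21p + 24(1−p) = 22p + 3(1−p), giving p = 21/22.
Let the inspectee play a with probability q. The inspector is indifferent when 21q + 22(1−q) = 24q + 3(1−q), giving q = 19/22.
The value is 21·(19/22) + (22)·(3/22) = 465/22.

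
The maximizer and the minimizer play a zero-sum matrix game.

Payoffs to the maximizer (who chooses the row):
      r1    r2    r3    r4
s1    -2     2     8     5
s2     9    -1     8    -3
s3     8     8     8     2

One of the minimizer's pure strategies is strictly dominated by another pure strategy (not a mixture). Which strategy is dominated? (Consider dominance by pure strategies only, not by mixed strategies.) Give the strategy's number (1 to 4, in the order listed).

The minimizer prefers columns that give the maximizer less. Compare r3 with r4: 5 < 8, -3 < 8, 2 < 8.
So r4 strictly dominates r3 for the minimizer; r3 is strictly dominated.

3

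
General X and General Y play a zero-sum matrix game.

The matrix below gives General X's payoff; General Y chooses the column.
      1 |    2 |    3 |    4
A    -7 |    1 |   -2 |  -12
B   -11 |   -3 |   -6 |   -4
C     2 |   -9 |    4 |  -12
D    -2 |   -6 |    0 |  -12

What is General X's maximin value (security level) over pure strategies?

The worst-case payoff for each row is A: -12, B: -11, C: -12, D: -12.
The best of these is -11.

-11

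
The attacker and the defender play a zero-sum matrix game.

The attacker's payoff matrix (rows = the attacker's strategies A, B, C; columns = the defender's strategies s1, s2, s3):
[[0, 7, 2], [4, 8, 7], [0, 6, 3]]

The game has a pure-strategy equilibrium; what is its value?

4

Row minima: 0, 4, 0 → the attacker's maximin is 4.
Column maxima: 4, 8, 7 → the defender's minimax is 4.
They coincide at (B, s1), so the value is 4.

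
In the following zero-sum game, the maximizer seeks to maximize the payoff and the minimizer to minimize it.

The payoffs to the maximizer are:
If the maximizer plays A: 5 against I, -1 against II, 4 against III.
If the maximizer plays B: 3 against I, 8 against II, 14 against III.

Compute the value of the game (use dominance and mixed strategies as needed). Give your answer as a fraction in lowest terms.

43/11

Column III is strictly dominated by II for the minimizer (it gives the maximizer more in every row).
The remaining 2×2 game on (A, B) × (I, II) has no saddle point. Let the maximizer play A with probability p; indifference gives 5p + 3(1−p) = −p + 8(1−p), so p = 5/11.
Similarly the minimizer's optimal q on I is 9/11, and the value is 5·(9/11) + (-1)·(2/11) = 43/11.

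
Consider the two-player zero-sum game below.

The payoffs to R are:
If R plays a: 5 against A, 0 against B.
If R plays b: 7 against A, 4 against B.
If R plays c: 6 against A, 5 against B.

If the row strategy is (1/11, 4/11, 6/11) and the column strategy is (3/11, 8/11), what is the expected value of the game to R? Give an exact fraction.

575/121

Against (3/11, 8/11), each row's expected payoff is a: 15/11; b: 53/11; c: 58/11.
Taking the (1/11, 4/11, 6/11)-weighted average: (1/11)·(15/11) + (4/11)·(53/11) + (6/11)·(58/11) = 575/121.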